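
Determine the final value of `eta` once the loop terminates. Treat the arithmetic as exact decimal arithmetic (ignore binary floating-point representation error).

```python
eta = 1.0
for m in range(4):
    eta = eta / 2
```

Let's trace through this code step by step.

Initialize: eta = 1.0
Entering loop: for m in range(4):
After iteration 1: m = 0, eta = 0.5
After iteration 2: m = 1, eta = 0.25
After iteration 3: m = 2, eta = 0.125
After iteration 4: m = 3, eta = 0.0625
Loop ends.

Final answer: 0.0625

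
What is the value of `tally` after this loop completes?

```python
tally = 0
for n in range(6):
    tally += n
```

Let's trace through this code step by step.

Initialize: tally = 0
Entering loop: for n in range(6):
After iteration 1: n = 0, tally = 0
After iteration 2: n = 1, tally = 1
After iteration 3: n = 2, tally = 3
After iteration 4: n = 3, tally = 6
After iteration 5: n = 4, tally = 10
After iteration 6: n = 5, tally = 15
Loop ends.

Final answer: 15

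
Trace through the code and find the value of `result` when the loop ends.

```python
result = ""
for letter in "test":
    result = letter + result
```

Let's trace through this code step by step.

Initialize: result = ''
Entering loop: for letter in "test":
After iteration 1: letter = 't', result = 't'
After iteration 2: letter = 'e', result = 'et'
After iteration 3: letter = 's', result = 'set'
After iteration 4: letter = 't', result = 'tset'
Loop ends.

Final answer: 'tset'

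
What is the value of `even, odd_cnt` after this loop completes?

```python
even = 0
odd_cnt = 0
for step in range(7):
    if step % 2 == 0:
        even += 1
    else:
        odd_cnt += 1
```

Let's trace through this code step by step.

Initialize: even = 0
Initialize: odd_cnt = 0
Entering loop: for step in range(7):
After iteration 1: step = 0, even = 1, odd_cnt = 0
After iteration 2: step = 1, even = 1, odd_cnt = 1
After iteration 3: step = 2, even = 2, odd_cnt = 1
After iteration 4: step = 3, even = 2, odd_cnt = 2
After iteration 5: step = 4, even = 3, odd_cnt = 2
After iteration 6: step = 5, even = 3, odd_cnt = 3
After iteration 7: step = 6, even = 4, odd_cnt = 3
Loop ends.

Final answer: 4, 3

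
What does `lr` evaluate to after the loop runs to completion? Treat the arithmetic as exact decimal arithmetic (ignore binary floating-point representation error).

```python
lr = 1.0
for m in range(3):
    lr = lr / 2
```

Let's trace through this code step by step.

Initialize: lr = 1.0
Entering loop: for m in range(3):
After iteration 1: m = 0, lr = 0.5
After iteration 2: m = 1, lr = 0.25
After iteration 3: m = 2, lr = 0.125
Loop ends.

Final answer: 0.125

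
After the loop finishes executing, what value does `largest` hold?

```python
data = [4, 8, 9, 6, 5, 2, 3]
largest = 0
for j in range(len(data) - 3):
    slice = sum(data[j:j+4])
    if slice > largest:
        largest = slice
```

Let's trace through this code step by step.

Initialize: data = [4, 8, 9, 6, 5, 2, 3]
Initialize: largest = 0
Entering loop: for j in range(len(data) - 3):
After iteration 1: j = 0, largest = 27, slice = 27
After iteration 2: j = 1, largest = 28, slice = 28
After iteration 3: j = 2, largest = 28, slice = 22
After iteration 4: j = 3, largest = 28, slice = 16
Loop ends.

Final answer: 28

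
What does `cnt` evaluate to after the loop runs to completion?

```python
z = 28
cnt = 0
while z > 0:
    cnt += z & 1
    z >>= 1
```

Let's trace through this code step by step.

Initialize: z = 28
Initialize: cnt = 0
Entering loop: while z > 0:
After iteration 1: z = 14, cnt = 0
After iteration 2: z = 7, cnt = 0
After iteration 3: z = 3, cnt = 1
After iteration 4: z = 1, cnt = 2
After iteration 5: z = 0, cnt = 3
Loop ends.

Final answer: 3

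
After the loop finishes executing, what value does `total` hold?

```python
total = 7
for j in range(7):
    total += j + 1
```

Let's trace through this code step by step.

Initialize: total = 7
Entering loop: for j in range(7):
After iteration 1: j = 0, total = 8
After iteration 2: j = 1, total = 10
After iteration 3: j = 2, total = 13
After iteration 4: j = 3, total = 17
After iteration 5: j = 4, total = 22
After iteration 6: j = 5, total = 28
After iteration 7: j = 6, total = 35
Loop ends.

Final answer: 35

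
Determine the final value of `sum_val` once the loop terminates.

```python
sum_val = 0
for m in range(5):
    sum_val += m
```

Let's trace through this code step by step.

Initialize: sum_val = 0
Entering loop: for m in range(5):
After iteration 1: m = 0, sum_val = 0
After iteration 2: m = 1, sum_val = 1
After iteration 3: m = 2, sum_val = 3
After iteration 4: m = 3, sum_val = 6
After iteration 5: m = 4, sum_val = 10
Loop ends.

Final answer: 10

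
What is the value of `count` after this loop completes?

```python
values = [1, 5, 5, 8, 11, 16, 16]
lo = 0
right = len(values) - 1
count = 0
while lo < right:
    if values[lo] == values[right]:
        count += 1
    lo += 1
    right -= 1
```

Let's trace through this code step by step.

Initialize: values = [1, 5, 5, 8, 11, 16, 16]
Initialize: lo = 0
Initialize: right = 6
Initialize: count = 0
Entering loop: while lo < right:
After iteration 1: lo = 1, right = 5, count = 0
After iteration 2: lo = 2, right = 4, count = 0
After iteration 3: lo = 3, right = 3, count = 0
Loop ends.

Final answer: 0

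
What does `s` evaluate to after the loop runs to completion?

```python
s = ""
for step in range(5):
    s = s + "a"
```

Let's trace through this code step by step.

Initialize: s = ''
Entering loop: for step in range(5):
After iteration 1: step = 0, s = 'a'
After iteration 2: step = 1, s = 'aa'
After iteration 3: step = 2, s = 'aaa'
After iteration 4: step = 3, s = 'aaaa'
After iteration 5: step = 4, s = 'aaaaa'
Loop ends.

Final answer: 'aaaaa'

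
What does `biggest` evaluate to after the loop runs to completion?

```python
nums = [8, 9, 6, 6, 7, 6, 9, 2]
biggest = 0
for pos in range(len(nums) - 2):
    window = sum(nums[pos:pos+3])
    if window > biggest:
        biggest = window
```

Let's trace through this code step by step.

Initialize: nums = [8, 9, 6, 6, 7, 6, 9, 2]
Initialize: biggest = 0
Entering loop: for pos in range(len(nums) - 2):
After iteration 1: pos = 0, biggest = 23, window = 23
After iteration 2: pos = 1, biggest = 23, window = 21
After iteration 3: pos = 2, biggest = 23, window = 19
After iteration 4: pos = 3, biggest = 23, window = 19
After iteration 5: pos = 4, biggest = 23, window = 22
After iteration 6: pos = 5, biggest = 23, window = 17
Loop ends.

Final answer: 23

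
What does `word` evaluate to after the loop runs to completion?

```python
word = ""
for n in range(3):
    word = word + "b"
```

Let's trace through this code step by step.

Initialize: word = ''
Entering loop: for n in range(3):
After iteration 1: n = 0, word = 'b'
After iteration 2: n = 1, word = 'bb'
After iteration 3: n = 2, word = 'bbb'
Loop ends.

Final answer: 'bbb'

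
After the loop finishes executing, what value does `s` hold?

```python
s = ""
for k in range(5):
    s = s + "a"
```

Let's trace through this code step by step.

Initialize: s = ''
Entering loop: for k in range(5):
After iteration 1: k = 0, s = 'a'
After iteration 2: k = 1, s = 'aa'
After iteration 3: k = 2, s = 'aaa'
After iteration 4: k = 3, s = 'aaaa'
After iteration 5: k = 4, s = 'aaaaa'
Loop ends.

Final answer: 'aaaaa'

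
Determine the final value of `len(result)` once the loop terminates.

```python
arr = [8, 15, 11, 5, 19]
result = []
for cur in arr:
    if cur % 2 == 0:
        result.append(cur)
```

Let's trace through this code step by step.

Initialize: arr = [8, 15, 11, 5, 19]
Initialize: result = []
Entering loop: for cur in arr:
After iteration 1: cur = 8, result = [8]
After iteration 2: cur = 15, result = [8]
After iteration 3: cur = 11, result = [8]
After iteration 4: cur = 5, result = [8]
After iteration 5: cur = 19, result = [8]
Loop ends.
len(result) = 1

Final answer: 1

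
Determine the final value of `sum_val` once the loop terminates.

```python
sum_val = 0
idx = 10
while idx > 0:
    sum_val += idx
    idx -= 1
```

Let's trace through this code step by step.

Initialize: sum_val = 0
Initialize: idx = 10
Entering loop: while idx > 0:
After iteration 1: sum_val = 10, idx = 9
After iteration 2: sum_val = 19, idx = 8
After iteration 3: sum_val = 27, idx = 7
After iteration 4: sum_val = 34, idx = 6
After iteration 5: sum_val = 40, idx = 5
After iteration 6: sum_val = 45, idx = 4
After iteration 7: sum_val = 49, idx = 3
After iteration 8: sum_val = 52, idx = 2
After iteration 9: sum_val = 54, idx = 1
After iteration 10: sum_val = 55, idx = 0
Loop ends.

Final answer: 55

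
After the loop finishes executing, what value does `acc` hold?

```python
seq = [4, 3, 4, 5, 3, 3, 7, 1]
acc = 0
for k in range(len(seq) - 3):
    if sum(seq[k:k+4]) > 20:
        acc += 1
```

Let's trace through this code step by step.

Initialize: seq = [4, 3, 4, 5, 3, 3, 7, 1]
Initialize: acc = 0
Entering loop: for k in range(len(seq) - 3):
After iteration 1: k = 0, acc = 0
After iteration 2: k = 1, acc = 0
After iteration 3: k = 2, acc = 0
After iteration 4: k = 3, acc = 0
After iteration 5: k = 4, acc = 0
Loop ends.

Final answer: 0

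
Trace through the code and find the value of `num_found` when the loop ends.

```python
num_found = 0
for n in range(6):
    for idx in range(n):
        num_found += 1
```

Let's trace through this code step by step.

Initialize: num_found = 0
Entering loop: for n in range(6):
After iteration 1: n = 0, num_found = 0
After iteration 2: n = 1, num_found = 1, idx = 0
After iteration 3: n = 2, num_found = 3, idx = 1
After iteration 4: n = 3, num_found = 6, idx = 2
After iteration 5: n = 4, num_found = 10, idx = 3
After iteration 6: n = 5, num_found = 15, idx = 4
Loop ends.

Final answer: 15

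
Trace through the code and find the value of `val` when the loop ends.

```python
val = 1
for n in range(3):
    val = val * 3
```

Let's trace through this code step by step.

Initialize: val = 1
Entering loop: for n in range(3):
After iteration 1: n = 0, val = 3
After iteration 2: n = 1, val = 9
After iteration 3: n = 2, val = 27
Loop ends.

Final answer: 27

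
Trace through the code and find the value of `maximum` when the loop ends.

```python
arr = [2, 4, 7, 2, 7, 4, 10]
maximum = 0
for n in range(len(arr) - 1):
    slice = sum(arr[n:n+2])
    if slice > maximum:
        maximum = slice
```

Let's trace through this code step by step.

Initialize: arr = [2, 4, 7, 2, 7, 4, 10]
Initialize: maximum = 0
Entering loop: for n in range(len(arr) - 1):
After iteration 1: n = 0, maximum = 6, slice = 6
After iteration 2: n = 1, maximum = 11, slice = 11
After iteration 3: n = 2, maximum = 11, slice = 9
After iteration 4: n = 3, maximum = 11, slice = 9
After iteration 5: n = 4, maximum = 11, slice = 11
After iteration 6: n = 5, maximum = 14, slice = 14
Loop ends.

Final answer: 14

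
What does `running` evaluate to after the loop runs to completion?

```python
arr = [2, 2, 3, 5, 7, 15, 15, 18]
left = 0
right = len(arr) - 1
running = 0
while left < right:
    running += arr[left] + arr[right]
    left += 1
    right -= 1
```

Let's trace through this code step by step.

Initialize: arr = [2, 2, 3, 5, 7, 15, 15, 18]
Initialize: left = 0
Initialize: right = 7
Initialize: running = 0
Entering loop: while left < right:
After iteration 1: left = 1, right = 6, running = 20
After iteration 2: left = 2, right = 5, running = 37
After iteration 3: left = 3, right = 4, running = 55
After iteration 4: left = 4, right = 3, running = 67
Loop ends.

Final answer: 67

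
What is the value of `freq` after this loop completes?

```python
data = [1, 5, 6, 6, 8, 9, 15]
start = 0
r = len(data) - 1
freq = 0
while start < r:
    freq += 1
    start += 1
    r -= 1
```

Let's trace through this code step by step.

Initialize: data = [1, 5, 6, 6, 8, 9, 15]
Initialize: start = 0
Initialize: r = 6
Initialize: freq = 0
Entering loop: while start < r:
After iteration 1: start = 1, r = 5, freq = 1
After iteration 2: start = 2, r = 4, freq = 2
After iteration 3: start = 3, r = 3, freq = 3
Loop ends.

Final answer: 3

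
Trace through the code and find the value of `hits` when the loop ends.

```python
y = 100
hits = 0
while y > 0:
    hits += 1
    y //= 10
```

Let's trace through this code step by step.

Initialize: y = 100
Initialize: hits = 0
Entering loop: while y > 0:
After iteration 1: y = 10, hits = 1
After iteration 2: y = 1, hits = 2
After iteration 3: y = 0, hits = 3
Loop ends.

Final answer: 3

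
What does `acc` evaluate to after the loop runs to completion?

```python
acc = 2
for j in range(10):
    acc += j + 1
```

Let's trace through this code step by step.

Initialize: acc = 2
Entering loop: for j in range(10):
After iteration 1: j = 0, acc = 3
After iteration 2: j = 1, acc = 5
After iteration 3: j = 2, acc = 8
After iteration 4: j = 3, acc = 12
After iteration 5: j = 4, acc = 17
After iteration 6: j = 5, acc = 23
After iteration 7: j = 6, acc = 30
After iteration 8: j = 7, acc = 38
After iteration 9: j = 8, acc = 47
After iteration 10: j = 9, acc = 57
Loop ends.

Final answer: 57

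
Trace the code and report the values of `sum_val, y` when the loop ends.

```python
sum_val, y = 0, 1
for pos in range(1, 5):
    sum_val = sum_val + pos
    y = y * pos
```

Let's trace through this code step by step.

Initialize: sum_val = 0
Initialize: y = 1
Entering loop: for pos in range(1, 5):
After iteration 1: pos = 1, sum_val = 1, y = 1
After iteration 2: pos = 2, sum_val = 3, y = 2
After iteration 3: pos = 3, sum_val = 6, y = 6
After iteration 4: pos = 4, sum_val = 10, y = 24
Loop ends.

Final answer: 10, 24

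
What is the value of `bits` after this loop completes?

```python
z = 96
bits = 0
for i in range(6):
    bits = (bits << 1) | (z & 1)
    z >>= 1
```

Let's trace through this code step by step.

Initialize: z = 96
Initialize: bits = 0
Entering loop: for i in range(6):
After iteration 1: i = 0, z = 48, bits = 0
After iteration 2: i = 1, z = 24, bits = 0
After iteration 3: i = 2, z = 12, bits = 0
After iteration 4: i = 3, z = 6, bits = 0
After iteration 5: i = 4, z = 3, bits = 0
After iteration 6: i = 5, z = 1, bits = 1
Loop ends.

Final answer: 1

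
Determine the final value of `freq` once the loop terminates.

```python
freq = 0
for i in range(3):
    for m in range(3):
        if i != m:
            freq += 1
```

Let's trace through this code step by step.

Initialize: freq = 0
Entering loop: for i in range(3):
After iteration 1: i = 0, freq = 2
After iteration 2: i = 1, freq = 4
After iteration 3: i = 2, freq = 6
Loop ends.

Final answer: 6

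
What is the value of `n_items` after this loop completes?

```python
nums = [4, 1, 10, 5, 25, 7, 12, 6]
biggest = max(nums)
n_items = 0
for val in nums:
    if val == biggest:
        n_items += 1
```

Let's trace through this code step by step.

Initialize: nums = [4, 1, 10, 5, 25, 7, 12, 6]
Initialize: biggest = 25
Initialize: n_items = 0
Entering loop: for val in nums:
After iteration 1: val = 4, n_items = 0
After iteration 2: val = 1, n_items = 0
After iteration 3: val = 10, n_items = 0
After iteration 4: val = 5, n_items = 0
After iteration 5: val = 25, n_items = 1
After iteration 6: val = 7, n_items = 1
After iteration 7: val = 12, n_items = 1
After iteration 8: val = 6, n_items = 1
Loop ends.

Final answer: 1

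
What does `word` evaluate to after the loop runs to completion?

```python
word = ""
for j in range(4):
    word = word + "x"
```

Let's trace through this code step by step.

Initialize: word = ''
Entering loop: for j in range(4):
After iteration 1: j = 0, word = 'x'
After iteration 2: j = 1, word = 'xx'
After iteration 3: j = 2, word = 'xxx'
After iteration 4: j = 3, word = 'xxxx'
Loop ends.

Final answer: 'xxxx'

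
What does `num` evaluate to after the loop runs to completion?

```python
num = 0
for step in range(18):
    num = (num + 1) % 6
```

Let's trace through this code step by step.

Initialize: num = 0
Entering loop: for step in range(18):
After iteration 1: step = 0, num = 1
After iteration 2: step = 1, num = 2
After iteration 3: step = 2, num = 3
After iteration 4: step = 3, num = 4
After iteration 5: step = 4, num = 5
After iteration 6: step = 5, num = 0
After iteration 7: step = 6, num = 1
After iteration 8: step = 7, num = 2
After iteration 9: step = 8, num = 3
After iteration 10: step = 9, num = 4
After iteration 11: step = 10, num = 5
After iteration 12: step = 11, num = 0
After iteration 13: step = 12, num = 1
After iteration 14: step = 13, num = 2
After iteration 15: step = 14, num = 3
After iteration 16: step = 15, num = 4
After iteration 17: step = 16, num = 5
After iteration 18: step = 17, num = 0
Loop ends.

Final answer: 0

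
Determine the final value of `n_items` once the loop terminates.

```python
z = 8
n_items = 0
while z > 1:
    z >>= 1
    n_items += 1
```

Let's trace through this code step by step.

Initialize: z = 8
Initialize: n_items = 0
Entering loop: while z > 1:
After iteration 1: z = 4, n_items = 1
After iteration 2: z = 2, n_items = 2
After iteration 3: z = 1, n_items = 3
Loop ends.

Final answer: 3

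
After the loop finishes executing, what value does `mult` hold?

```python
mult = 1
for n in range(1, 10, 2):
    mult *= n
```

Let's trace through this code step by step.

Initialize: mult = 1
Entering loop: for n in range(1, 10, 2):
After iteration 1: n = 1, mult = 1
After iteration 2: n = 3, mult = 3
After iteration 3: n = 5, mult = 15
After iteration 4: n = 7, mult = 105
After iteration 5: n = 9, mult = 945
Loop ends.

Final answer: 945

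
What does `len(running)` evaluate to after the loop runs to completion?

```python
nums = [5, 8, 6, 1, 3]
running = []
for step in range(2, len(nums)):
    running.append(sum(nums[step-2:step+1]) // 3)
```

Let's trace through this code step by step.

Initialize: nums = [5, 8, 6, 1, 3]
Initialize: running = []
Entering loop: for step in range(2, len(nums)):
After iteration 1: step = 2, running = [6]
After iteration 2: step = 3, running = [6, 5]
After iteration 3: step = 4, running = [6, 5, 3]
Loop ends.
len(running) = 3

Final answer: 3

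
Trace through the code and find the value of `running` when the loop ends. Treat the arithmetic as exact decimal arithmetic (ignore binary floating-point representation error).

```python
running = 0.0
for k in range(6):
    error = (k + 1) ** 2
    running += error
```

Let's trace through this code step by step.

Initialize: running = 0.0
Entering loop: for k in range(6):
After iteration 1: k = 0, running = 1.0, error = 1
After iteration 2: k = 1, running = 5.0, error = 4
After iteration 3: k = 2, running = 14.0, error = 9
After iteration 4: k = 3, running = 30.0, error = 16
After iteration 5: k = 4, running = 55.0, error = 25
After iteration 6: k = 5, running = 91.0, error = 36
Loop ends.

Final answer: 91.0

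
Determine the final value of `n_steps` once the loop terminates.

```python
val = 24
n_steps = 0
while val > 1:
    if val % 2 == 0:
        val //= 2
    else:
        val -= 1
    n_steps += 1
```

Let's trace through this code step by step.

Initialize: val = 24
Initialize: n_steps = 0
Entering loop: while val > 1:
After iteration 1: val = 12, n_steps = 1
After iteration 2: val = 6, n_steps = 2
After iteration 3: val = 3, n_steps = 3
After iteration 4: val = 2, n_steps = 4
After iteration 5: val = 1, n_steps = 5
Loop ends.

Final answer: 5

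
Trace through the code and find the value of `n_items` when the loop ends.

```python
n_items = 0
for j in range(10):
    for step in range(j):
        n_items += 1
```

Let's trace through this code step by step.

Initialize: n_items = 0
Entering loop: for j in range(10):
After iteration 1: j = 0, n_items = 0
After iteration 2: j = 1, n_items = 1, step = 0
After iteration 3: j = 2, n_items = 3, step = 1
After iteration 4: j = 3, n_items = 6, step = 2
After iteration 5: j = 4, n_items = 10, step = 3
After iteration 6: j = 5, n_items = 15, step = 4
After iteration 7: j = 6, n_items = 21, step = 5
After iteration 8: j = 7, n_items = 28, step = 6
After iteration 9: j = 8, n_items = 36, step = 7
After iteration 10: j = 9, n_items = 45, step = 8
Loop ends.

Final answer: 45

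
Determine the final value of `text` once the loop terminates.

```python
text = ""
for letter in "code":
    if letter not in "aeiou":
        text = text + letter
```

Let's trace through this code step by step.

Initialize: text = ''
Entering loop: for letter in "code":
After iteration 1: letter = 'c', text = 'c'
After iteration 2: letter = 'o', text = 'c'
After iteration 3: letter = 'd', text = 'cd'
After iteration 4: letter = 'e', text = 'cd'
Loop ends.

Final answer: 'cd'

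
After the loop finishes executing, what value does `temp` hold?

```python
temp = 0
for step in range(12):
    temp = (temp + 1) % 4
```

Let's trace through this code step by step.

Initialize: temp = 0
Entering loop: for step in range(12):
After iteration 1: step = 0, temp = 1
After iteration 2: step = 1, temp = 2
After iteration 3: step = 2, temp = 3
After iteration 4: step = 3, temp = 0
After iteration 5: step = 4, temp = 1
After iteration 6: step = 5, temp = 2
After iteration 7: step = 6, temp = 3
After iteration 8: step = 7, temp = 0
After iteration 9: step = 8, temp = 1
After iteration 10: step = 9, temp = 2
After iteration 11: step = 10, temp = 3
After iteration 12: step = 11, temp = 0
Loop ends.

Final answer: 0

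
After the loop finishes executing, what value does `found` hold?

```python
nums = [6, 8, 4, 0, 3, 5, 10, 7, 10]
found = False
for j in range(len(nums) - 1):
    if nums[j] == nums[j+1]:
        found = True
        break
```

Let's trace through this code step by step.

Initialize: nums = [6, 8, 4, 0, 3, 5, 10, 7, 10]
Initialize: found = False
Entering loop: for j in range(len(nums) - 1):
After iteration 1: j = 0, found = False
After iteration 2: j = 1, found = False
After iteration 3: j = 2, found = False
After iteration 4: j = 3, found = False
After iteration 5: j = 4, found = False
After iteration 6: j = 5, found = False
After iteration 7: j = 6, found = False
After iteration 8: j = 7, found = False
Loop ends.

Final answer: False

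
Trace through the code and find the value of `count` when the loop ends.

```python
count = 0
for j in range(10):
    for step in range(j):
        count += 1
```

Let's trace through this code step by step.

Initialize: count = 0
Entering loop: for j in range(10):
After iteration 1: j = 0, count = 0
After iteration 2: j = 1, count = 1, step = 0
After iteration 3: j = 2, count = 3, step = 1
After iteration 4: j = 3, count = 6, step = 2
After iteration 5: j = 4, count = 10, step = 3
After iteration 6: j = 5, count = 15, step = 4
After iteration 7: j = 6, count = 21, step = 5
After iteration 8: j = 7, count = 28, step = 6
After iteration 9: j = 8, count = 36, step = 7
After iteration 10: j = 9, count = 45, step = 8
Loop ends.

Final answer: 45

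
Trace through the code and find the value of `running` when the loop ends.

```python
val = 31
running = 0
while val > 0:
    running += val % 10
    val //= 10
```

Let's trace through this code step by step.

Initialize: val = 31
Initialize: running = 0
Entering loop: while val > 0:
After iteration 1: val = 3, running = 1
After iteration 2: val = 0, running = 4
Loop ends.

Final answer: 4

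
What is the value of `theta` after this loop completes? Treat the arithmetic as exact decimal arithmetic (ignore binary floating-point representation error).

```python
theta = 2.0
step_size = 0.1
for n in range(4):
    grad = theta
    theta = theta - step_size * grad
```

Let's trace through this code step by step.

Initialize: theta = 2.0
Initialize: step_size = 0.1
Entering loop: for n in range(4):
After iteration 1: n = 0, theta = 1.8, grad = 2.0
After iteration 2: n = 1, theta = 1.62, grad = 1.8
After iteration 3: n = 2, theta = 1.458, grad = 1.62
After iteration 4: n = 3, theta = 1.3122, grad = 1.458
Loop ends.

Final answer: 1.3122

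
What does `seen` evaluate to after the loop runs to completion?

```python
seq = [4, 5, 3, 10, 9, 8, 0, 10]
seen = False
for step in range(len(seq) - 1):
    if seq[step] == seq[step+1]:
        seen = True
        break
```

Let's trace through this code step by step.

Initialize: seq = [4, 5, 3, 10, 9, 8, 0, 10]
Initialize: seen = False
Entering loop: for step in range(len(seq) - 1):
After iteration 1: step = 0, seen = False
After iteration 2: step = 1, seen = False
After iteration 3: step = 2, seen = False
After iteration 4: step = 3, seen = False
After iteration 5: step = 4, seen = False
After iteration 6: step = 5, seen = False
After iteration 7: step = 6, seen = False
Loop ends.

Final answer: False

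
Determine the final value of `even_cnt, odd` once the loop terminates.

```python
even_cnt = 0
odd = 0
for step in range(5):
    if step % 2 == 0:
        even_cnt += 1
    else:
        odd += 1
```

Let's trace through this code step by step.

Initialize: even_cnt = 0
Initialize: odd = 0
Entering loop: for step in range(5):
After iteration 1: step = 0, even_cnt = 1, odd = 0
After iteration 2: step = 1, even_cnt = 1, odd = 1
After iteration 3: step = 2, even_cnt = 2, odd = 1
After iteration 4: step = 3, even_cnt = 2, odd = 2
After iteration 5: step = 4, even_cnt = 3, odd = 2
Loop ends.

Final answer: 3, 2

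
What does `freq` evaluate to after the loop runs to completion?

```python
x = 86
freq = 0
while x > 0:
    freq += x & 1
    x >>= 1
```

Let's trace through this code step by step.

Initialize: x = 86
Initialize: freq = 0
Entering loop: while x > 0:
After iteration 1: x = 43, freq = 0
After iteration 2: x = 21, freq = 1
After iteration 3: x = 10, freq = 2
After iteration 4: x = 5, freq = 2
After iteration 5: x = 2, freq = 3
After iteration 6: x = 1, freq = 3
After iteration 7: x = 0, freq = 4
Loop ends.

Final answer: 4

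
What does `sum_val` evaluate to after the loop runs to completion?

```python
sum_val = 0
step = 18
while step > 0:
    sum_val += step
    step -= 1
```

Let's trace through this code step by step.

Initialize: sum_val = 0
Initialize: step = 18
Entering loop: while step > 0:
After iteration 1: sum_val = 18, step = 17
After iteration 2: sum_val = 35, step = 16
After iteration 3: sum_val = 51, step = 15
After iteration 4: sum_val = 66, step = 14
After iteration 5: sum_val = 80, step = 13
After iteration 6: sum_val = 93, step = 12
After iteration 7: sum_val = 105, step = 11
After iteration 8: sum_val = 116, step = 10
After iteration 9: sum_val = 126, step = 9
After iteration 10: sum_val = 135, step = 8
After iteration 11: sum_val = 143, step = 7
After iteration 12: sum_val = 150, step = 6
After iteration 13: sum_val = 156, step = 5
After iteration 14: sum_val = 161, step = 4
After iteration 15: sum_val = 165, step = 3
After iteration 16: sum_val = 168, step = 2
After iteration 17: sum_val = 170, step = 1
After iteration 18: sum_val = 171, step = 0
Loop ends.

Final answer: 171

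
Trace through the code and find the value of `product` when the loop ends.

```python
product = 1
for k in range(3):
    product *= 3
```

Let's trace through this code step by step.

Initialize: product = 1
Entering loop: for k in range(3):
After iteration 1: k = 0, product = 3
After iteration 2: k = 1, product = 9
After iteration 3: k = 2, product = 27
Loop ends.

Final answer: 27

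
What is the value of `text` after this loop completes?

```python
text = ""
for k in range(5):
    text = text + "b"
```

Let's trace through this code step by step.

Initialize: text = ''
Entering loop: for k in range(5):
After iteration 1: k = 0, text = 'b'
After iteration 2: k = 1, text = 'bb'
After iteration 3: k = 2, text = 'bbb'
After iteration 4: k = 3, text = 'bbbb'
After iteration 5: k = 4, text = 'bbbbb'
Loop ends.

Final answer: 'bbbbb'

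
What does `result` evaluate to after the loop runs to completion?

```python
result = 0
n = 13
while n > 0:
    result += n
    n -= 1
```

Let's trace through this code step by step.

Initialize: result = 0
Initialize: n = 13
Entering loop: while n > 0:
After iteration 1: result = 13, n = 12
After iteration 2: result = 25, n = 11
After iteration 3: result = 36, n = 10
After iteration 4: result = 46, n = 9
After iteration 5: result = 55, n = 8
After iteration 6: result = 63, n = 7
After iteration 7: result = 70, n = 6
After iteration 8: result = 76, n = 5
After iteration 9: result = 81, n = 4
After iteration 10: result = 85, n = 3
After iteration 11: result = 88, n = 2
After iteration 12: result = 90, n = 1
After iteration 13: result = 91, n = 0
Loop ends.

Final answer: 91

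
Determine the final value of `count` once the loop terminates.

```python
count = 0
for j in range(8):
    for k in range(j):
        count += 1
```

Let's trace through this code step by step.

Initialize: count = 0
Entering loop: for j in range(8):
After iteration 1: j = 0, count = 0
After iteration 2: j = 1, count = 1, k = 0
After iteration 3: j = 2, count = 3, k = 1
After iteration 4: j = 3, count = 6, k = 2
After iteration 5: j = 4, count = 10, k = 3
After iteration 6: j = 5, count = 15, k = 4
After iteration 7: j = 6, count = 21, k = 5
After iteration 8: j = 7, count = 28, k = 6
Loop ends.

Final answer: 28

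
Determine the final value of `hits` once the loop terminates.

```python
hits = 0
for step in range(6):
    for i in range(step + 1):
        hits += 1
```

Let's trace through this code step by step.

Initialize: hits = 0
Entering loop: for step in range(6):
After iteration 1: step = 0, hits = 1, i = 0
After iteration 2: step = 1, hits = 3, i = 1
After iteration 3: step = 2, hits = 6, i = 2
After iteration 4: step = 3, hits = 10, i = 3
After iteration 5: step = 4, hits = 15, i = 4
After iteration 6: step = 5, hits = 21, i = 5
Loop ends.

Final answer: 21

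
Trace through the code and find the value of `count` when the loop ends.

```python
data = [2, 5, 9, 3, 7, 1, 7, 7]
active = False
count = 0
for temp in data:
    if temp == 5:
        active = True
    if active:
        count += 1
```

Let's trace through this code step by step.

Initialize: data = [2, 5, 9, 3, 7, 1, 7, 7]
Initialize: active = False
Initialize: count = 0
Entering loop: for temp in data:
After iteration 1: temp = 2, active = False, count = 0
After iteration 2: temp = 5, active = True, count = 1
After iteration 3: temp = 9, active = True, count = 2
After iteration 4: temp = 3, active = True, count = 3
After iteration 5: temp = 7, active = True, count = 4
After iteration 6: temp = 1, active = True, count = 5
After iteration 7: temp = 7, active = True, count = 6
After iteration 8: temp = 7, active = True, count = 7
Loop ends.

Final answer: 7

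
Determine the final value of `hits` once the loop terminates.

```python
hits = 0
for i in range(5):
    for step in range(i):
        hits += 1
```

Let's trace through this code step by step.

Initialize: hits = 0
Entering loop: for i in range(5):
After iteration 1: i = 0, hits = 0
After iteration 2: i = 1, hits = 1, step = 0
After iteration 3: i = 2, hits = 3, step = 1
After iteration 4: i = 3, hits = 6, step = 2
After iteration 5: i = 4, hits = 10, step = 3
Loop ends.

Final answer: 10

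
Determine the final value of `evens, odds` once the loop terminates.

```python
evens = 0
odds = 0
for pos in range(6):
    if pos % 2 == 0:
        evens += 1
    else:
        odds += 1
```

Let's trace through this code step by step.

Initialize: evens = 0
Initialize: odds = 0
Entering loop: for pos in range(6):
After iteration 1: pos = 0, evens = 1, odds = 0
After iteration 2: pos = 1, evens = 1, odds = 1
After iteration 3: pos = 2, evens = 2, odds = 1
After iteration 4: pos = 3, evens = 2, odds = 2
After iteration 5: pos = 4, evens = 3, odds = 2
After iteration 6: pos = 5, evens = 3, odds = 3
Loop ends.

Final answer: 3, 3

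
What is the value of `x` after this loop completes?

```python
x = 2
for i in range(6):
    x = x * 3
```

Let's trace through this code step by step.

Initialize: x = 2
Entering loop: for i in range(6):
After iteration 1: i = 0, x = 6
After iteration 2: i = 1, x = 18
After iteration 3: i = 2, x = 54
After iteration 4: i = 3, x = 162
After iteration 5: i = 4, x = 486
After iteration 6: i = 5, x = 1458
Loop ends.

Final answer: 1458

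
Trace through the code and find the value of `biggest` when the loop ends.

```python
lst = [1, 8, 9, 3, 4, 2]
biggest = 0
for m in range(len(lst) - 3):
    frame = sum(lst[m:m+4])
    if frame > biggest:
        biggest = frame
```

Let's trace through this code step by step.

Initialize: lst = [1, 8, 9, 3, 4, 2]
Initialize: biggest = 0
Entering loop: for m in range(len(lst) - 3):
After iteration 1: m = 0, biggest = 21, frame = 21
After iteration 2: m = 1, biggest = 24, frame = 24
After iteration 3: m = 2, biggest = 24, frame = 18
Loop ends.

Final answer: 24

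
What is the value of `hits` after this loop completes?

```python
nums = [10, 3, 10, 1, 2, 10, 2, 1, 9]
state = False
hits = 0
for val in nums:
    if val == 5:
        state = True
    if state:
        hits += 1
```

Let's trace through this code step by step.

Initialize: nums = [10, 3, 10, 1, 2, 10, 2, 1, 9]
Initialize: state = False
Initialize: hits = 0
Entering loop: for val in nums:
After iteration 1: val = 10, hits = 0
After iteration 2: val = 3, hits = 0
After iteration 3: val = 10, hits = 0
After iteration 4: val = 1, hits = 0
After iteration 5: val = 2, hits = 0
After iteration 6: val = 10, hits = 0
After iteration 7: val = 2, hits = 0
After iteration 8: val = 1, hits = 0
After iteration 9: val = 9, hits = 0
Loop ends.

Final answer: 0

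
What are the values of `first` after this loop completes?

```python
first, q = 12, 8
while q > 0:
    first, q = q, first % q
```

Let's trace through this code step by step.

Initialize: first = 12
Initialize: q = 8
Entering loop: while q > 0:
After iteration 1: first = 8, q = 4
After iteration 2: first = 4, q = 0
Loop ends.

Final answer: 4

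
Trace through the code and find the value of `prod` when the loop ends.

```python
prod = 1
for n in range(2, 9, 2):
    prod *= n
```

Let's trace through this code step by step.

Initialize: prod = 1
Entering loop: for n in range(2, 9, 2):
After iteration 1: n = 2, prod = 2
After iteration 2: n = 4, prod = 8
After iteration 3: n = 6, prod = 48
After iteration 4: n = 8, prod = 384
Loop ends.

Final answer: 384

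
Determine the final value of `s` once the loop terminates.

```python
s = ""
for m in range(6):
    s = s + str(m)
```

Let's trace through this code step by step.

Initialize: s = ''
Entering loop: for m in range(6):
After iteration 1: m = 0, s = '0'
After iteration 2: m = 1, s = '01'
After iteration 3: m = 2, s = '012'
After iteration 4: m = 3, s = '0123'
After iteration 5: m = 4, s = '01234'
After iteration 6: m = 5, s = '012345'
Loop ends.

Final answer: '012345'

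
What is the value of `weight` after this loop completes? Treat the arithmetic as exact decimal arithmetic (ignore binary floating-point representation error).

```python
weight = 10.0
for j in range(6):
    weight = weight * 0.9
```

Let's trace through this code step by step.

Initialize: weight = 10.0
Entering loop: for j in range(6):
After iteration 1: j = 0, weight = 9.0
After iteration 2: j = 1, weight = 8.1
After iteration 3: j = 2, weight = 7.29
After iteration 4: j = 3, weight = 6.561
After iteration 5: j = 4, weight = 5.9049
After iteration 6: j = 5, weight = 5.31441
Loop ends.

Final answer: 5.31441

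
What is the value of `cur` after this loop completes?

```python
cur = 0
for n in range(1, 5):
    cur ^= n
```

Let's trace through this code step by step.

Initialize: cur = 0
Entering loop: for n in range(1, 5):
After iteration 1: n = 1, cur = 1
After iteration 2: n = 2, cur = 3
After iteration 3: n = 3, cur = 0
After iteration 4: n = 4, cur = 4
Loop ends.

Final answer: 4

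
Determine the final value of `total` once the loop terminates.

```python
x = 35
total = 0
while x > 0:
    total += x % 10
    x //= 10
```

Let's trace through this code step by step.

Initialize: x = 35
Initialize: total = 0
Entering loop: while x > 0:
After iteration 1: x = 3, total = 5
After iteration 2: x = 0, total = 8
Loop ends.

Final answer: 8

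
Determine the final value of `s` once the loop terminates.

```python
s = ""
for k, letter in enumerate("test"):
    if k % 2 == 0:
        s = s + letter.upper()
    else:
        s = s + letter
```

Let's trace through this code step by step.

Initialize: s = ''
Entering loop: for k, letter in enumerate("test"):
After iteration 1: k = 0, letter = 't', s = 'T'
After iteration 2: k = 1, letter = 'e', s = 'Te'
After iteration 3: k = 2, letter = 's', s = 'TeS'
After iteration 4: k = 3, letter = 't', s = 'TeSt'
Loop ends.

Final answer: 'TeSt'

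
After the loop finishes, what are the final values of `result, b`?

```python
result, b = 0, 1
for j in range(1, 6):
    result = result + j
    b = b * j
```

Let's trace through this code step by step.

Initialize: result = 0
Initialize: b = 1
Entering loop: for j in range(1, 6):
After iteration 1: j = 1, result = 1, b = 1
After iteration 2: j = 2, result = 3, b = 2
After iteration 3: j = 3, result = 6, b = 6
After iteration 4: j = 4, result = 10, b = 24
After iteration 5: j = 5, result = 15, b = 120
Loop ends.

Final answer: 15, 120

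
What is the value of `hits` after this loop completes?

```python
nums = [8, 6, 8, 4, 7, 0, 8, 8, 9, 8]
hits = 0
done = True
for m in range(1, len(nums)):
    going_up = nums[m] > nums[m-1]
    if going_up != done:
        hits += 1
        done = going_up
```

Let's trace through this code step by step.

Initialize: nums = [8, 6, 8, 4, 7, 0, 8, 8, 9, 8]
Initialize: hits = 0
Initialize: done = True
Entering loop: for m in range(1, len(nums)):
After iteration 1: m = 1, hits = 1, done = False, going_up = False
After iteration 2: m = 2, hits = 2, done = True, going_up = True
After iteration 3: m = 3, hits = 3, done = False, going_up = False
After iteration 4: m = 4, hits = 4, done = True, going_up = True
After iteration 5: m = 5, hits = 5, done = False, going_up = False
After iteration 6: m = 6, hits = 6, done = True, going_up = True
After iteration 7: m = 7, hits = 7, done = False, going_up = False
After iteration 8: m = 8, hits = 8, done = True, going_up = True
After iteration 9: m = 9, hits = 9, done = False, going_up = False
Loop ends.

Final answer: 9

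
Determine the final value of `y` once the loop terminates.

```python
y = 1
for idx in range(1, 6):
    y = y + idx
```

Let's trace through this code step by step.

Initialize: y = 1
Entering loop: for idx in range(1, 6):
After iteration 1: idx = 1, y = 2
After iteration 2: idx = 2, y = 4
After iteration 3: idx = 3, y = 7
After iteration 4: idx = 4, y = 11
After iteration 5: idx = 5, y = 16
Loop ends.

Final answer: 16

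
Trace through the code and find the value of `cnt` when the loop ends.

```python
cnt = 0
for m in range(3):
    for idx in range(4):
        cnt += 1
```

Let's trace through this code step by step.

Initialize: cnt = 0
Entering loop: for m in range(3):
After iteration 1: m = 0, cnt = 4
After iteration 2: m = 1, cnt = 8
After iteration 3: m = 2, cnt = 12
Loop ends.

Final answer: 12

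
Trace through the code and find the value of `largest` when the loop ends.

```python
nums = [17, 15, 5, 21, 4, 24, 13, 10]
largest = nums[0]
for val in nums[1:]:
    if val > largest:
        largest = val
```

Let's trace through this code step by step.

Initialize: nums = [17, 15, 5, 21, 4, 24, 13, 10]
Initialize: largest = 17
Entering loop: for val in nums[1:]:
After iteration 1: val = 15, largest = 17
After iteration 2: val = 5, largest = 17
After iteration 3: val = 21, largest = 21
After iteration 4: val = 4, largest = 21
After iteration 5: val = 24, largest = 24
After iteration 6: val = 13, largest = 24
After iteration 7: val = 10, largest = 24
Loop ends.

Final answer: 24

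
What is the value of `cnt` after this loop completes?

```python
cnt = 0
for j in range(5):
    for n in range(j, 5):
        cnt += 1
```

Let's trace through this code step by step.

Initialize: cnt = 0
Entering loop: for j in range(5):
After iteration 1: j = 0, cnt = 5
After iteration 2: j = 1, cnt = 9
After iteration 3: j = 2, cnt = 12
After iteration 4: j = 3, cnt = 14
After iteration 5: j = 4, cnt = 15
Loop ends.

Final answer: 15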